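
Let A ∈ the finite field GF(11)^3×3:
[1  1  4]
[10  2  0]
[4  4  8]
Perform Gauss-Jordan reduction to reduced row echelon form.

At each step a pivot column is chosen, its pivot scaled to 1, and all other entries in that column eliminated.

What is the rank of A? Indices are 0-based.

step 1: normalize row 0 (÷1) = (1, 1, 4)
  row 1: subtract 10×row0 = (0, 3, 4)
  row 2: subtract 4×row0 = (0, 0, 3)
step 2: normalize row 1 (÷3) = (0, 1, 5)
  row 0: subtract 1×row1 = (1, 0, 10)
step 3: normalize row 2 (÷3) = (0, 0, 1)
  row 0: subtract 10×row2 = (1, 0, 0)
  row 1: subtract 5×row2 = (0, 1, 0)

rank = 3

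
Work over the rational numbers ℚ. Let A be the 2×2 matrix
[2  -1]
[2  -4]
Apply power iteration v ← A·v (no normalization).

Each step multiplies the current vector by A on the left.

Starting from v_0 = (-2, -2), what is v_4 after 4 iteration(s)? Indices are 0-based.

v_4 = (-56, -248)

v_0 = (-2, -2).
v_1 = A·v_0 = (-2, 4).
v_2 = A·v_1 = (-8, -20).
v_3 = A·v_2 = (4, 64).
v_4 = A·v_3 = (-56, -248).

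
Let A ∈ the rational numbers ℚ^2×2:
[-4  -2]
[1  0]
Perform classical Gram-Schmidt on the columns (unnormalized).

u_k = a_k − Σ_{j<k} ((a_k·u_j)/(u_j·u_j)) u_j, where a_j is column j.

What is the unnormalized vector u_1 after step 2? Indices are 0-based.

Step 1: u_0 = a_0 = (-4, 1).
Step 2: u_1 = a_1 − (8/17)·u_0 = (-2/17, -8/17).

u_1 = (-2/17, -8/17)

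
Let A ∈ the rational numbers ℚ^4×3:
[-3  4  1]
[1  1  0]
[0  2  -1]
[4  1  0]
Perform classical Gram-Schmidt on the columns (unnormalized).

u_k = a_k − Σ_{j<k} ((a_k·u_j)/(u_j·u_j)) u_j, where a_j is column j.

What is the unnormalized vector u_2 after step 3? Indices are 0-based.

u_2 = (243/523, 21/523, -585/523, 177/523)

Step 1: u_0 = a_0 = (-3, 1, 0, 4).
Step 2: u_1 = a_1 − (-7/26)·u_0 = (83/26, 33/26, 2, 27/13).
Step 3: u_2 = a_2 − (-3/26)·u_0 − (31/523)·u_1 = (243/523, 21/523, -585/523, 177/523).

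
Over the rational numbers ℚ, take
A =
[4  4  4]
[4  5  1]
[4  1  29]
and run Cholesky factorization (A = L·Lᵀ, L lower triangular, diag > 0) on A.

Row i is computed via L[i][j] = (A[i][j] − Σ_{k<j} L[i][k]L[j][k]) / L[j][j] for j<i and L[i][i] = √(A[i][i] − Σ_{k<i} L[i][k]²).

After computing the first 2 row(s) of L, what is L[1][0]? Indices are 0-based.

Step 1: L[0][0] = √(4) = 2.
  L[1][0] = (4) / L[0][0] = 2.
Step 2: L[1][1] = √(1) = 1.

L[1][0] = 2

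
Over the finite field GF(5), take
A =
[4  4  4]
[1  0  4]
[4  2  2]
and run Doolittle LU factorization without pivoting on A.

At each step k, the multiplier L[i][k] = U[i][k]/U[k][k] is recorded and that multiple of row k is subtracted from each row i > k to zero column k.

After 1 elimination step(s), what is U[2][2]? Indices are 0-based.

[col 0] pivot 4
  R1 -= 4*R0 → (0, 4, 3)  (L[1][0] := 4)
  R2 -= 1*R0 → (0, 3, 3)  (L[2][0] := 1)

U[2][2] = 3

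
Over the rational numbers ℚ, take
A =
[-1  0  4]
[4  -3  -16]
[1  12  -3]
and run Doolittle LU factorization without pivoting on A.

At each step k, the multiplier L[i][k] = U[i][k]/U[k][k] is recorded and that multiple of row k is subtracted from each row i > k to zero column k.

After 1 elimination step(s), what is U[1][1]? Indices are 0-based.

[col 0] pivot -1
  R1 -= -4*R0 → (0, -3, 0)  (L[1][0] := -4)
  R2 -= -1*R0 → (0, 12, 1)  (L[2][0] := -1)

U[1][1] = -3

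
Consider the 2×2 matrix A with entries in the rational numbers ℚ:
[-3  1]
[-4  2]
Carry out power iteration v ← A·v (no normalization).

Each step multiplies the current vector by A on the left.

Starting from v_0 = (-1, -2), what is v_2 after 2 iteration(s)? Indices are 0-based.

v_0 = (-1, -2).
v_1 = A·v_0 = (1, 0).
v_2 = A·v_1 = (-3, -4).

v_2 = (-3, -4)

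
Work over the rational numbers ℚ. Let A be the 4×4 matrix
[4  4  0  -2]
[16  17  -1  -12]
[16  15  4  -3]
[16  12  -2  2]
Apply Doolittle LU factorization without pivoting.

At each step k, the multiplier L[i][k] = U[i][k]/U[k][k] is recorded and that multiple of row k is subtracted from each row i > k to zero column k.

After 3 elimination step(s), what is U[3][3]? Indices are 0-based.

[col 0] pivot 4
  R1 -= 4*R0 → (0, 1, -1, -4)  (L[1][0] := 4)
  R2 -= 4*R0 → (0, -1, 4, 5)  (L[2][0] := 4)
  R3 -= 4*R0 → (0, -4, -2, 10)  (L[3][0] := 4)
[col 1] pivot 1
  R2 -= -1*R1 → (0, 0, 3, 1)  (L[2][1] := -1)
  R3 -= -4*R1 → (0, 0, -6, -6)  (L[3][1] := -4)
[col 2] pivot 3
  R3 -= -2*R2 → (0, 0, 0, -4)  (L[3][2] := -2)

U[3][3] = -4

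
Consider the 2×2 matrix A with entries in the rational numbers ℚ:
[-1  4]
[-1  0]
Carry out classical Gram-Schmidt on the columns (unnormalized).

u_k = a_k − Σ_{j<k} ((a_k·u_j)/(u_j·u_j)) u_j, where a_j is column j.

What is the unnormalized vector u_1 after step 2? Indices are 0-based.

u_1 = (2, -2)

Step 1: u_0 = a_0 = (-1, -1).
Step 2: u_1 = a_1 − (-2)·u_0 = (2, -2).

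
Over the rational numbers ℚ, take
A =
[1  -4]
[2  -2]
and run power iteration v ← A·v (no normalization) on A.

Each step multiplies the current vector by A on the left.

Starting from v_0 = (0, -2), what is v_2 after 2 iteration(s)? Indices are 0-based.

v_0 = (0, -2).
v_1 = A·v_0 = (8, 4).
v_2 = A·v_1 = (-8, 8).

v_2 = (-8, 8)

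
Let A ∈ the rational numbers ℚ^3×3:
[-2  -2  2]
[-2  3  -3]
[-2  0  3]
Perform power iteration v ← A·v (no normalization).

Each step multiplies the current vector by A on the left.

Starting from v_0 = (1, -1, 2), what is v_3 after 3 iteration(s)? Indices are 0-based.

v_3 = (70, -215, -32)

v_0 = (1, -1, 2).
v_1 = A·v_0 = (4, -11, 4).
v_2 = A·v_1 = (22, -53, 4).
v_3 = A·v_2 = (70, -215, -32).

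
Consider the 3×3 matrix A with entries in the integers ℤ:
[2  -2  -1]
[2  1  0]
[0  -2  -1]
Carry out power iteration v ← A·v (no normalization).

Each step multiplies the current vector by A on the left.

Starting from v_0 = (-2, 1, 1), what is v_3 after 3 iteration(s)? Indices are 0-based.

v_3 = (15, -27, 25)

v_0 = (-2, 1, 1).
v_1 = A·v_0 = (-7, -3, -3).
v_2 = A·v_1 = (-5, -17, 9).
v_3 = A·v_2 = (15, -27, 25).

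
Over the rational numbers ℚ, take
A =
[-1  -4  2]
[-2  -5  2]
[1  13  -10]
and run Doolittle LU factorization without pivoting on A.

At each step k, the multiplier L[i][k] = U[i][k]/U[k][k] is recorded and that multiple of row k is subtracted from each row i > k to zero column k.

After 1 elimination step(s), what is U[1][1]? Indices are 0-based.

U[1][1] = 3

[col 0] pivot -1
  R1 -= 2*R0 → (0, 3, -2)  (L[1][0] := 2)
  R2 -= -1*R0 → (0, 9, -8)  (L[2][0] := -1)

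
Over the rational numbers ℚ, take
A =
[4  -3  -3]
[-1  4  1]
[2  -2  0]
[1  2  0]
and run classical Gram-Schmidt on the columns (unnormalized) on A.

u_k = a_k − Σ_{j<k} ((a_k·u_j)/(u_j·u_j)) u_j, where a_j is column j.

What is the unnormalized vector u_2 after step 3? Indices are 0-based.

u_2 = (-45/67, -1/402, 247/201, 91/402)

Step 1: u_0 = a_0 = (4, -1, 2, 1).
Step 2: u_1 = a_1 − (-9/11)·u_0 = (3/11, 35/11, -4/11, 31/11).
Step 3: u_2 = a_2 − (-13/22)·u_0 − (26/201)·u_1 = (-45/67, -1/402, 247/201, 91/402).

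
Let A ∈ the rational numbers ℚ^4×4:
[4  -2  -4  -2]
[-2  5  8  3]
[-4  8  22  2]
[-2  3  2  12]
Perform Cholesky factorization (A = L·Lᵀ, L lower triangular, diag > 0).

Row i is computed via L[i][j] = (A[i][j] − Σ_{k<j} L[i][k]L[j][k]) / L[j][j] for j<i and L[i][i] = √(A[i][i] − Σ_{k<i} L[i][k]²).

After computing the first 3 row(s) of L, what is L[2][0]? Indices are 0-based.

L[2][0] = -2

Step 1: L[0][0] = √(4) = 2.
  L[1][0] = (-2) / L[0][0] = -1.
Step 2: L[1][1] = √(4) = 2.
  L[2][0] = (-4) / L[0][0] = -2.
  L[2][1] = (6) / L[1][1] = 3.
Step 3: L[2][2] = √(9) = 3.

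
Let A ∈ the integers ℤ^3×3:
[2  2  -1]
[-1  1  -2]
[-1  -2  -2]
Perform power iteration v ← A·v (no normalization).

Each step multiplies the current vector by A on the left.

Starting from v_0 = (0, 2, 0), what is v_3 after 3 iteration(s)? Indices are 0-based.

v_3 = (44, -10, -28)

v_0 = (0, 2, 0).
v_1 = A·v_0 = (4, 2, -4).
v_2 = A·v_1 = (16, 6, 0).
v_3 = A·v_2 = (44, -10, -28).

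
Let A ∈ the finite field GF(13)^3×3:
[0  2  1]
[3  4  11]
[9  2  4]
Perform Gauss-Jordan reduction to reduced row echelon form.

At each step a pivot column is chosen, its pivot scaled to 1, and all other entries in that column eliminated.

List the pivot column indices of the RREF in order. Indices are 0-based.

pivot columns: 0, 1, 2

[1] R0 <-> R1
[1] R0 /= 3  ⇒  (1, 10, 8)
     R2 -= 9·R0  ⇒  (0, 3, 10)
[2] R1 /= 2  ⇒  (0, 1, 7)
     R0 -= 10·R1  ⇒  (1, 0, 3)
     R2 -= 3·R1  ⇒  (0, 0, 2)
[3] R2 /= 2  ⇒  (0, 0, 1)
     R0 -= 3·R2  ⇒  (1, 0, 0)
     R1 -= 7·R2  ⇒  (0, 1, 0)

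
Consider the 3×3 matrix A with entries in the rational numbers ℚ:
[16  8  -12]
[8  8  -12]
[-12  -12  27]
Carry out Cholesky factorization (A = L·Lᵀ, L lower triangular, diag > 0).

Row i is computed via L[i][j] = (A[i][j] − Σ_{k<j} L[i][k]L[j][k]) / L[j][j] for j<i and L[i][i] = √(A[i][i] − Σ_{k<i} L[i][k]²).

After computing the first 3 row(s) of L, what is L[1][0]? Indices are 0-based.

L[1][0] = 2

Step 1: L[0][0] = √(16) = 4.
  L[1][0] = (8) / L[0][0] = 2.
Step 2: L[1][1] = √(4) = 2.
  L[2][0] = (-12) / L[0][0] = -3.
  L[2][1] = (-6) / L[1][1] = -3.
Step 3: L[2][2] = √(9) = 3.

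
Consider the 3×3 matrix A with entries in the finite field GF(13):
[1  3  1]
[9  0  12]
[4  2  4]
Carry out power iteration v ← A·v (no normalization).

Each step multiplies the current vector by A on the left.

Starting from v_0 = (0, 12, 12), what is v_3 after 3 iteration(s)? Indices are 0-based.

v_0 = (0, 12, 12).
v_1 = A·v_0 = (9, 1, 7).
v_2 = A·v_1 = (6, 9, 1).
v_3 = A·v_2 = (8, 1, 7).

v_3 = (8, 1, 7)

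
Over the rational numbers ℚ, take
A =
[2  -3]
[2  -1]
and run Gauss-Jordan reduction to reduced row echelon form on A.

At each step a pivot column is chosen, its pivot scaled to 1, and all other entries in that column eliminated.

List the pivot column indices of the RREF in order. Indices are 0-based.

pivot columns: 0, 1

pivot(0,0)=2: scale R0 → (1, -3/2)
  clear (1,0): R1 −= (2)R0 → (0, 2)
pivot(1,1)=2: scale R1 → (0, 1)
  clear (0,1): R0 −= (-3/2)R1 → (1, 0)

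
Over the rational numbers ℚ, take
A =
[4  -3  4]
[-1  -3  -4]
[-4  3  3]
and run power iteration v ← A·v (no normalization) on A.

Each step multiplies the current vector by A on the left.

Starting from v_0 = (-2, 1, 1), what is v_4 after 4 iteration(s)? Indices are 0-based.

v_0 = (-2, 1, 1).
v_1 = A·v_0 = (-7, -5, 14).
v_2 = A·v_1 = (43, -34, 55).
v_3 = A·v_2 = (494, -161, -109).
v_4 = A·v_3 = (2023, 425, -2786).

v_4 = (2023, 425, -2786)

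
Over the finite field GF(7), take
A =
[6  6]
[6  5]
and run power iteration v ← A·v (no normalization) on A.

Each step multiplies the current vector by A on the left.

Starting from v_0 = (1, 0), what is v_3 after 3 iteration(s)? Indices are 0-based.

v_0 = (1, 0).
v_1 = A·v_0 = (6, 6).
v_2 = A·v_1 = (2, 3).
v_3 = A·v_2 = (2, 6).

v_3 = (2, 6)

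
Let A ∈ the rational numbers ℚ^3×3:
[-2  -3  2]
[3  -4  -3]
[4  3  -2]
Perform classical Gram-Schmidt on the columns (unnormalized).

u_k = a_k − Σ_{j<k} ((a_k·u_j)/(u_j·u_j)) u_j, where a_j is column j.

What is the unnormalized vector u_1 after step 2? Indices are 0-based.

u_1 = (-75/29, -134/29, 63/29)

Step 1: u_0 = a_0 = (-2, 3, 4).
Step 2: u_1 = a_1 − (6/29)·u_0 = (-75/29, -134/29, 63/29).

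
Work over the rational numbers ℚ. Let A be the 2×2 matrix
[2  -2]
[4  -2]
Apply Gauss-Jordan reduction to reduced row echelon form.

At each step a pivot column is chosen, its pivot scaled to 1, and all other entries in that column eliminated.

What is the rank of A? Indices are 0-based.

[1] R0 /= 2  ⇒  (1, -1)
     R1 -= 4·R0  ⇒  (0, 2)
[2] R1 /= 2  ⇒  (0, 1)
     R0 -= -1·R1  ⇒  (1, 0)

rank = 2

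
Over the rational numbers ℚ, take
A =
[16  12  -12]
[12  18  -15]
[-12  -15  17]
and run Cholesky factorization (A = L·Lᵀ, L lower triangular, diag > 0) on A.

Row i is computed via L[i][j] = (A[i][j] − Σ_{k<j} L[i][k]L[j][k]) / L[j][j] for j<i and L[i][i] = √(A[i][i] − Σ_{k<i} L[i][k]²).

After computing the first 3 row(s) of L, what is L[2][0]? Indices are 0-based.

Step 1: L[0][0] = √(16) = 4.
  L[1][0] = (12) / L[0][0] = 3.
Step 2: L[1][1] = √(9) = 3.
  L[2][0] = (-12) / L[0][0] = -3.
  L[2][1] = (-6) / L[1][1] = -2.
Step 3: L[2][2] = √(4) = 2.

L[2][0] = -3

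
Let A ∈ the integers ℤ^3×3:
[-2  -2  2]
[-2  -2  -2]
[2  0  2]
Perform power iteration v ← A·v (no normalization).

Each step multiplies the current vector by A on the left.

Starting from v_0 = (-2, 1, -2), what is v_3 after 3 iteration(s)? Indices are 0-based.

v_0 = (-2, 1, -2).
v_1 = A·v_0 = (-2, 6, -8).
v_2 = A·v_1 = (-24, 8, -20).
v_3 = A·v_2 = (-8, 72, -88).

v_3 = (-8, 72, -88)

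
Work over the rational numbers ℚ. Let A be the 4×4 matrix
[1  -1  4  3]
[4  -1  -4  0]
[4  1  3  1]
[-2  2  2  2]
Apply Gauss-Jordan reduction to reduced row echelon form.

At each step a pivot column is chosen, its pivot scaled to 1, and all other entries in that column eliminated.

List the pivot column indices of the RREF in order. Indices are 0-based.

pivot columns: 0, 1, 2, 3

[1] R0 /= 1  ⇒  (1, -1, 4, 3)
     R1 -= 4·R0  ⇒  (0, 3, -20, -12)
     R2 -= 4·R0  ⇒  (0, 5, -13, -11)
     R3 -= -2·R0  ⇒  (0, 0, 10, 8)
[2] R1 /= 3  ⇒  (0, 1, -20/3, -4)
     R0 -= -1·R1  ⇒  (1, 0, -8/3, -1)
     R2 -= 5·R1  ⇒  (0, 0, 61/3, 9)
[3] R2 /= 61/3  ⇒  (0, 0, 1, 27/61)
     R0 -= -8/3·R2  ⇒  (1, 0, 0, 11/61)
     R1 -= -20/3·R2  ⇒  (0, 1, 0, -64/61)
     R3 -= 10·R2  ⇒  (0, 0, 0, 218/61)
[4] R3 /= 218/61  ⇒  (0, 0, 0, 1)
     R0 -= 11/61·R3  ⇒  (1, 0, 0, 0)
     R1 -= -64/61·R3  ⇒  (0, 1, 0, 0)
     R2 -= 27/61·R3  ⇒  (0, 0, 1, 0)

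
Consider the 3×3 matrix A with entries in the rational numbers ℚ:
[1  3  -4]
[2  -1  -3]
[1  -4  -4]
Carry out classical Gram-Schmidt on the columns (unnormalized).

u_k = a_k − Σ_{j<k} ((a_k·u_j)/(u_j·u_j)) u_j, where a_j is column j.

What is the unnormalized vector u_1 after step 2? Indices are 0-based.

u_1 = (7/2, 0, -7/2)

Step 1: u_0 = a_0 = (1, 2, 1).
Step 2: u_1 = a_1 − (-1/2)·u_0 = (7/2, 0, -7/2).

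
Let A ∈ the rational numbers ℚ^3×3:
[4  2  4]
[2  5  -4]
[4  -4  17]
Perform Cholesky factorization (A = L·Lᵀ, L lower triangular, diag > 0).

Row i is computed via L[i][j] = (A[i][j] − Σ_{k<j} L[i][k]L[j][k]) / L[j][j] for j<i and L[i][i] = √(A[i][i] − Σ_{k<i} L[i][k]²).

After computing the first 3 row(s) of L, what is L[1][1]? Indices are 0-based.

Step 1: L[0][0] = √(4) = 2.
  L[1][0] = (2) / L[0][0] = 1.
Step 2: L[1][1] = √(4) = 2.
  L[2][0] = (4) / L[0][0] = 2.
  L[2][1] = (-6) / L[1][1] = -3.
Step 3: L[2][2] = √(4) = 2.

L[1][1] = 2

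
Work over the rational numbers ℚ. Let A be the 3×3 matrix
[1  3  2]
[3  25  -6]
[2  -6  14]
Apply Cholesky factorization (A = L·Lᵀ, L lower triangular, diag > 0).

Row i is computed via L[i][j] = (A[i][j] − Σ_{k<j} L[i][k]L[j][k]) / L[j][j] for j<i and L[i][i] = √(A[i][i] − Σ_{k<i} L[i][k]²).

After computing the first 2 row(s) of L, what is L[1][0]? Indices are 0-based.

L[1][0] = 3

Step 1: L[0][0] = √(1) = 1.
  L[1][0] = (3) / L[0][0] = 3.
Step 2: L[1][1] = √(16) = 4.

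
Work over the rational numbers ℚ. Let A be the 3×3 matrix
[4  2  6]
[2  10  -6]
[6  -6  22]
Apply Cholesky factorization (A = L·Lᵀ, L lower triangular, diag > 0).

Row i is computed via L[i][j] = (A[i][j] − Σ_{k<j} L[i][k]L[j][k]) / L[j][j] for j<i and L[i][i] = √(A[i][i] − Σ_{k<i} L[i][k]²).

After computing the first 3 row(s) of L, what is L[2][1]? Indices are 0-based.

Step 1: L[0][0] = √(4) = 2.
  L[1][0] = (2) / L[0][0] = 1.
Step 2: L[1][1] = √(9) = 3.
  L[2][0] = (6) / L[0][0] = 3.
  L[2][1] = (-9) / L[1][1] = -3.
Step 3: L[2][2] = √(4) = 2.

L[2][1] = -3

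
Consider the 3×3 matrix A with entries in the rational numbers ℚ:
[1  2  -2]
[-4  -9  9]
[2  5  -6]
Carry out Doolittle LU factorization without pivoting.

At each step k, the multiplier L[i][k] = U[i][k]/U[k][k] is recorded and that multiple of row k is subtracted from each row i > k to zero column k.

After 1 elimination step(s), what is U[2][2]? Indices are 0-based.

[col 0] pivot 1
  R1 -= -4*R0 → (0, -1, 1)  (L[1][0] := -4)
  R2 -= 2*R0 → (0, 1, -2)  (L[2][0] := 2)

U[2][2] = -2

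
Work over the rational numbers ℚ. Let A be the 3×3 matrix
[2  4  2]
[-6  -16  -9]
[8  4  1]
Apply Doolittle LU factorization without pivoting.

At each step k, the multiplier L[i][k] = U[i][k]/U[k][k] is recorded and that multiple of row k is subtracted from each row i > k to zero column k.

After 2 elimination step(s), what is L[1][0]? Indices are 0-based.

k=0: U[0][0]=2
  eliminate (1,0): mult=-3, new row 1: (0, -4, -3); set L[1][0]=-3
  eliminate (2,0): mult=4, new row 2: (0, -12, -7); set L[2][0]=4
k=1: U[1][1]=-4
  eliminate (2,1): mult=3, new row 2: (0, 0, 2); set L[2][1]=3

L[1][0] = -3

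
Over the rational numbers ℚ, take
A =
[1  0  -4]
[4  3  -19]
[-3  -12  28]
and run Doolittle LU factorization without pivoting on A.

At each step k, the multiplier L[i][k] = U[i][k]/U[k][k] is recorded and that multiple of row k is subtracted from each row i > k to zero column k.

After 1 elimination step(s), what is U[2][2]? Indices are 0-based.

Step 1: pivot at (0,0) is 1.
  row1 ← row1 − (4)·row0  ⇒  L[1][0]=4, U row1=(0, 3, -3)
  row2 ← row2 − (-3)·row0  ⇒  L[2][0]=-3, U row2=(0, -12, 16)

U[2][2] = 16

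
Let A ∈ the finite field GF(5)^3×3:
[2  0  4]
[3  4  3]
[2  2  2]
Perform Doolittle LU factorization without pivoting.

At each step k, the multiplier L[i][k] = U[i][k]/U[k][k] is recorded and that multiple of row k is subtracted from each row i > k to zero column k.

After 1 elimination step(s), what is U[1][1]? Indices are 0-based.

k=0: U[0][0]=2
  eliminate (1,0): mult=4, new row 1: (0, 4, 2); set L[1][0]=4
  eliminate (2,0): mult=1, new row 2: (0, 2, 3); set L[2][0]=1

U[1][1] = 4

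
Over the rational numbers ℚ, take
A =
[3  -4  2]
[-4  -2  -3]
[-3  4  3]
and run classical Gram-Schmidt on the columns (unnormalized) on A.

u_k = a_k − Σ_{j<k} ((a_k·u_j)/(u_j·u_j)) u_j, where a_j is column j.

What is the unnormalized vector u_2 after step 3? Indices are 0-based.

u_2 = (5/2, 0, 5/2)

Step 1: u_0 = a_0 = (3, -4, -3).
Step 2: u_1 = a_1 − (-8/17)·u_0 = (-44/17, -66/17, 44/17).
Step 3: u_2 = a_2 − (9/34)·u_0 − (1/2)·u_1 = (5/2, 0, 5/2).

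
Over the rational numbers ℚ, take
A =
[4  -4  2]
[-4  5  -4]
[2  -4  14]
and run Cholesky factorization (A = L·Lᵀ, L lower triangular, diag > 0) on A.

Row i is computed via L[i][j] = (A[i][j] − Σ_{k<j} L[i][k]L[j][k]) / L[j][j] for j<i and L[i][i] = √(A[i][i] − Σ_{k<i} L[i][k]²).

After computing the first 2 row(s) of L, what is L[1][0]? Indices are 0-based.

L[1][0] = -2

Step 1: L[0][0] = √(4) = 2.
  L[1][0] = (-4) / L[0][0] = -2.
Step 2: L[1][1] = √(1) = 1.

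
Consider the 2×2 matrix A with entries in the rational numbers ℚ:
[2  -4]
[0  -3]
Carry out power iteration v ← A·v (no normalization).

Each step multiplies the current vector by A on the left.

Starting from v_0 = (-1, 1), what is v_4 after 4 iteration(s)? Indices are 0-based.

v_4 = (36, 81)

v_0 = (-1, 1).
v_1 = A·v_0 = (-6, -3).
v_2 = A·v_1 = (0, 9).
v_3 = A·v_2 = (-36, -27).
v_4 = A·v_3 = (36, 81).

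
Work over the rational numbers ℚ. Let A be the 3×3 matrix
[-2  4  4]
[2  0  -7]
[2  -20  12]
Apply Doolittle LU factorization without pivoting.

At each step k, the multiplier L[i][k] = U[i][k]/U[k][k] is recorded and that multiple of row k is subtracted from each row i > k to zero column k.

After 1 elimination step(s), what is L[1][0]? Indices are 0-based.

L[1][0] = -1

Step 1: pivot at (0,0) is -2.
  row1 ← row1 − (-1)·row0  ⇒  L[1][0]=-1, U row1=(0, 4, -3)
  row2 ← row2 − (-1)·row0  ⇒  L[2][0]=-1, U row2=(0, -16, 16)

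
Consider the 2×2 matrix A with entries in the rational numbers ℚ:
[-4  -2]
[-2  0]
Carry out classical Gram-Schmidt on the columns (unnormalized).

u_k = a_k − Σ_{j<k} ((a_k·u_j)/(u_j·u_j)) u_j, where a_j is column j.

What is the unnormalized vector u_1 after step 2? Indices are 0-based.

u_1 = (-2/5, 4/5)

Step 1: u_0 = a_0 = (-4, -2).
Step 2: u_1 = a_1 − (2/5)·u_0 = (-2/5, 4/5).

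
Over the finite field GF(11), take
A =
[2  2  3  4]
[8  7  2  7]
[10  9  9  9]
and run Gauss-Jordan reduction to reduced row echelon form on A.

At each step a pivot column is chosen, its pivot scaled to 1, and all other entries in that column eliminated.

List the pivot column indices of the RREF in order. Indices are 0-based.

pivot columns: 0, 1, 2

pivot(0,0)=2: scale R0 → (1, 1, 7, 2)
  clear (1,0): R1 −= (8)R0 → (0, 10, 1, 2)
  clear (2,0): R2 −= (10)R0 → (0, 10, 5, 0)
pivot(1,1)=10: scale R1 → (0, 1, 10, 9)
  clear (0,1): R0 −= (1)R1 → (1, 0, 8, 4)
  clear (2,1): R2 −= (10)R1 → (0, 0, 4, 9)
pivot(2,2)=4: scale R2 → (0, 0, 1, 5)
  clear (0,2): R0 −= (8)R2 → (1, 0, 0, 8)
  clear (1,2): R1 −= (10)R2 → (0, 1, 0, 3)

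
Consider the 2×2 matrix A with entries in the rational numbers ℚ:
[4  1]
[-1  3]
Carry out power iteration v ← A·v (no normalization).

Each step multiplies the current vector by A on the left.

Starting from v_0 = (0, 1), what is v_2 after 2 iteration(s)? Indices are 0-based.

v_0 = (0, 1).
v_1 = A·v_0 = (1, 3).
v_2 = A·v_1 = (7, 8).

v_2 = (7, 8)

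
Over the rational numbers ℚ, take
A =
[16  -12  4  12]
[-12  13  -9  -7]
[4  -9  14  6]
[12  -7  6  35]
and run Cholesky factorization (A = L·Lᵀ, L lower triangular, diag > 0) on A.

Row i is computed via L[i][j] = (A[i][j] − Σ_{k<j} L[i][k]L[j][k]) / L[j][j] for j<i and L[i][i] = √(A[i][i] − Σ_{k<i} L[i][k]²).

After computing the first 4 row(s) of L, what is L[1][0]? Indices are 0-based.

L[1][0] = -3

Step 1: L[0][0] = √(16) = 4.
  L[1][0] = (-12) / L[0][0] = -3.
Step 2: L[1][1] = √(4) = 2.
  L[2][0] = (4) / L[0][0] = 1.
  L[2][1] = (-6) / L[1][1] = -3.
Step 3: L[2][2] = √(4) = 2.
  L[3][0] = (12) / L[0][0] = 3.
  L[3][1] = (2) / L[1][1] = 1.
  L[3][2] = (6) / L[2][2] = 3.
Step 4: L[3][3] = √(16) = 4.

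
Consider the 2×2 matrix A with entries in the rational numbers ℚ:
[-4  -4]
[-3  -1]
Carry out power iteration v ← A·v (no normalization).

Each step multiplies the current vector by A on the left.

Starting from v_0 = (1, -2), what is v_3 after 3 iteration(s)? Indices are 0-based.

v_0 = (1, -2).
v_1 = A·v_0 = (4, -1).
v_2 = A·v_1 = (-12, -11).
v_3 = A·v_2 = (92, 47).

v_3 = (92, 47)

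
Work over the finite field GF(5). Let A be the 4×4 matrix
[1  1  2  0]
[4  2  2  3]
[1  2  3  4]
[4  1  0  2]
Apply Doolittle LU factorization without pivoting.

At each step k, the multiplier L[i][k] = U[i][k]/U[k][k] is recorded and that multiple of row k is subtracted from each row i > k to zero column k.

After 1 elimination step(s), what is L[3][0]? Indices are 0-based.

[col 0] pivot 1
  R1 -= 4*R0 → (0, 3, 4, 3)  (L[1][0] := 4)
  R2 -= 1*R0 → (0, 1, 1, 4)  (L[2][0] := 1)
  R3 -= 4*R0 → (0, 2, 2, 2)  (L[3][0] := 4)

L[3][0] = 4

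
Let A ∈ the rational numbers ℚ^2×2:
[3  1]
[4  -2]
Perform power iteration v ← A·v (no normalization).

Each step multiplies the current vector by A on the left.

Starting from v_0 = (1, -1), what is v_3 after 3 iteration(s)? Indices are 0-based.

v_0 = (1, -1).
v_1 = A·v_0 = (2, 6).
v_2 = A·v_1 = (12, -4).
v_3 = A·v_2 = (32, 56).

v_3 = (32, 56)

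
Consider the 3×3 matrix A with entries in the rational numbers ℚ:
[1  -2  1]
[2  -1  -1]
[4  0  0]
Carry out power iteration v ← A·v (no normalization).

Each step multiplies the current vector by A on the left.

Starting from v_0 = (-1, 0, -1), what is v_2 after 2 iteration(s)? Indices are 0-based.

v_0 = (-1, 0, -1).
v_1 = A·v_0 = (-2, -1, -4).
v_2 = A·v_1 = (-4, 1, -8).

v_2 = (-4, 1, -8)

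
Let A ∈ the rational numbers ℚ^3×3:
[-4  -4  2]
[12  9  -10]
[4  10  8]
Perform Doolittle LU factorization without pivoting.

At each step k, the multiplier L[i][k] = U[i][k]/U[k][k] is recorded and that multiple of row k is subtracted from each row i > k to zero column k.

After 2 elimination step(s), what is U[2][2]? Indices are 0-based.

Step 1: pivot at (0,0) is -4.
  row1 ← row1 − (-3)·row0  ⇒  L[1][0]=-3, U row1=(0, -3, -4)
  row2 ← row2 − (-1)·row0  ⇒  L[2][0]=-1, U row2=(0, 6, 10)
Step 2: pivot at (1,1) is -3.
  row2 ← row2 − (-2)·row1  ⇒  L[2][1]=-2, U row2=(0, 0, 2)

U[2][2] = 2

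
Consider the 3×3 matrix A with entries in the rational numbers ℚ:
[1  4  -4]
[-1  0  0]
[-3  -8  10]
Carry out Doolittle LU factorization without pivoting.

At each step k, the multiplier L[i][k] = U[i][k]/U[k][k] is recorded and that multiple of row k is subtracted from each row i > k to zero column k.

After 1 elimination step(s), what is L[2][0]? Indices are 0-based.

Step 1: pivot at (0,0) is 1.
  row1 ← row1 − (-1)·row0  ⇒  L[1][0]=-1, U row1=(0, 4, -4)
  row2 ← row2 − (-3)·row0  ⇒  L[2][0]=-3, U row2=(0, 4, -2)

L[2][0] = -3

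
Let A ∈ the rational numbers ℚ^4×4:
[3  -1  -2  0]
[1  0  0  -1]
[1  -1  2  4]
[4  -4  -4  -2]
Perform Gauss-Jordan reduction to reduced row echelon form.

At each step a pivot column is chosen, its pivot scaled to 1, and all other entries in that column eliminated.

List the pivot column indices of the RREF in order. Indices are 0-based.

pivot columns: 0, 1, 2, 3

step 1: normalize row 0 (÷3) = (1, -1/3, -2/3, 0)
  row 1: subtract 1×row0 = (0, 1/3, 2/3, -1)
  row 2: subtract 1×row0 = (0, -2/3, 8/3, 4)
  row 3: subtract 4×row0 = (0, -8/3, -4/3, -2)
step 2: normalize row 1 (÷1/3) = (0, 1, 2, -3)
  row 0: subtract -1/3×row1 = (1, 0, 0, -1)
  row 2: subtract -2/3×row1 = (0, 0, 4, 2)
  row 3: subtract -8/3×row1 = (0, 0, 4, -10)
step 3: normalize row 2 (÷4) = (0, 0, 1, 1/2)
  row 1: subtract 2×row2 = (0, 1, 0, -4)
  row 3: subtract 4×row2 = (0, 0, 0, -12)
step 4: normalize row 3 (÷-12) = (0, 0, 0, 1)
  row 0: subtract -1×row3 = (1, 0, 0, 0)
  row 1: subtract -4×row3 = (0, 1, 0, 0)
  row 2: subtract 1/2×row3 = (0, 0, 1, 0)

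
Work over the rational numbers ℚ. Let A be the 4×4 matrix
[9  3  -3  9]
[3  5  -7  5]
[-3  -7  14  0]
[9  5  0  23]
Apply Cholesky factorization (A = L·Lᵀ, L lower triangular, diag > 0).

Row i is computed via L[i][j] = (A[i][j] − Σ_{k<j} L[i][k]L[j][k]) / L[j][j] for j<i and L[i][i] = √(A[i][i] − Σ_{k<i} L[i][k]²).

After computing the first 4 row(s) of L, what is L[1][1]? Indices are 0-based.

L[1][1] = 2

Step 1: L[0][0] = √(9) = 3.
  L[1][0] = (3) / L[0][0] = 1.
Step 2: L[1][1] = √(4) = 2.
  L[2][0] = (-3) / L[0][0] = -1.
  L[2][1] = (-6) / L[1][1] = -3.
Step 3: L[2][2] = √(4) = 2.
  L[3][0] = (9) / L[0][0] = 3.
  L[3][1] = (2) / L[1][1] = 1.
  L[3][2] = (6) / L[2][2] = 3.
Step 4: L[3][3] = √(4) = 2.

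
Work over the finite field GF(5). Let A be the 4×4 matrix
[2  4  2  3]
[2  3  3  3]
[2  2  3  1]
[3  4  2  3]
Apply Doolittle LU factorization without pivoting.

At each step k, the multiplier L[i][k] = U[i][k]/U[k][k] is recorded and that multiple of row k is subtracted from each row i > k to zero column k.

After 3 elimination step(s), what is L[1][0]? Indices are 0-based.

L[1][0] = 1

[col 0] pivot 2
  R1 -= 1*R0 → (0, 4, 1, 0)  (L[1][0] := 1)
  R2 -= 1*R0 → (0, 3, 1, 3)  (L[2][0] := 1)
  R3 -= 4*R0 → (0, 3, 4, 1)  (L[3][0] := 4)
[col 1] pivot 4
  R2 -= 2*R1 → (0, 0, 4, 3)  (L[2][1] := 2)
  R3 -= 2*R1 → (0, 0, 2, 1)  (L[3][1] := 2)
[col 2] pivot 4
  R3 -= 3*R2 → (0, 0, 0, 2)  (L[3][2] := 3)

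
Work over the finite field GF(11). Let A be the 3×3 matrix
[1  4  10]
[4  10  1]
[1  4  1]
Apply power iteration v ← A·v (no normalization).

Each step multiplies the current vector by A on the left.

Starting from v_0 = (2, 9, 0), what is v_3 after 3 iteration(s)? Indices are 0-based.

v_0 = (2, 9, 0).
v_1 = A·v_0 = (5, 10, 5).
v_2 = A·v_1 = (7, 4, 6).
v_3 = A·v_2 = (6, 8, 7).

v_3 = (6, 8, 7)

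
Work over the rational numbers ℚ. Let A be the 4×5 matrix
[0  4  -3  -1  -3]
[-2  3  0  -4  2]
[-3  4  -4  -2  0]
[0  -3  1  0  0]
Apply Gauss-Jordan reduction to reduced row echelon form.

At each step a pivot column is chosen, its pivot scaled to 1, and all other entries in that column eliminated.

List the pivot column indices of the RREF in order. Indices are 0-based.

pivot columns: 0, 1, 2, 3

pivot(0,0): swap R0↔R1
pivot(0,0)=-2: scale R0 → (1, -3/2, 0, 2, -1)
  clear (2,0): R2 −= (-3)R0 → (0, -1/2, -4, 4, -3)
pivot(1,1)=4: scale R1 → (0, 1, -3/4, -1/4, -3/4)
  clear (0,1): R0 −= (-3/2)R1 → (1, 0, -9/8, 13/8, -17/8)
  clear (2,1): R2 −= (-1/2)R1 → (0, 0, -35/8, 31/8, -27/8)
  clear (3,1): R3 −= (-3)R1 → (0, 0, -5/4, -3/4, -9/4)
pivot(2,2)=-35/8: scale R2 → (0, 0, 1, -31/35, 27/35)
  clear (0,2): R0 −= (-9/8)R2 → (1, 0, 0, 22/35, -44/35)
  clear (1,2): R1 −= (-3/4)R2 → (0, 1, 0, -32/35, -6/35)
  clear (3,2): R3 −= (-5/4)R2 → (0, 0, 0, -13/7, -9/7)
pivot(3,3)=-13/7: scale R3 → (0, 0, 0, 1, 9/13)
  clear (0,3): R0 −= (22/35)R3 → (1, 0, 0, 0, -22/13)
  clear (1,3): R1 −= (-32/35)R3 → (0, 1, 0, 0, 6/13)
  clear (2,3): R2 −= (-31/35)R3 → (0, 0, 1, 0, 18/13)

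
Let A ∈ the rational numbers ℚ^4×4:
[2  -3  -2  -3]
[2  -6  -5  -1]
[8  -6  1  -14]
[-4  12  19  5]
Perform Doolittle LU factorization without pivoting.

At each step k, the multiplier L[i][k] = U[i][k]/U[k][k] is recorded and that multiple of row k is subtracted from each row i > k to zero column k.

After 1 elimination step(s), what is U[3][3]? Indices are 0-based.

k=0: U[0][0]=2
  eliminate (1,0): mult=1, new row 1: (0, -3, -3, 2); set L[1][0]=1
  eliminate (2,0): mult=4, new row 2: (0, 6, 9, -2); set L[2][0]=4
  eliminate (3,0): mult=-2, new row 3: (0, 6, 15, -1); set L[3][0]=-2

U[3][3] = -1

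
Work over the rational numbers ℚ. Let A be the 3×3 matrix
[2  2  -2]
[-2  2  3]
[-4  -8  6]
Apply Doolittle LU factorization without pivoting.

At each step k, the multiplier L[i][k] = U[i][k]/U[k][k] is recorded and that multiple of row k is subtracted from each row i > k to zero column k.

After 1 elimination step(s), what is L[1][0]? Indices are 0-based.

L[1][0] = -1

k=0: U[0][0]=2
  eliminate (1,0): mult=-1, new row 1: (0, 4, 1); set L[1][0]=-1
  eliminate (2,0): mult=-2, new row 2: (0, -4, 2); set L[2][0]=-2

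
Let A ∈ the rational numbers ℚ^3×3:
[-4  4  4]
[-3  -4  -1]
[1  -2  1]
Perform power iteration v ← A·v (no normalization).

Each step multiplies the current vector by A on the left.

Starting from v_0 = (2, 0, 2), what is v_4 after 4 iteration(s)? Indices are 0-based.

v_4 = (-1568, -380, 372)

v_0 = (2, 0, 2).
v_1 = A·v_0 = (0, -8, 4).
v_2 = A·v_1 = (-16, 28, 20).
v_3 = A·v_2 = (256, -84, -52).
v_4 = A·v_3 = (-1568, -380, 372).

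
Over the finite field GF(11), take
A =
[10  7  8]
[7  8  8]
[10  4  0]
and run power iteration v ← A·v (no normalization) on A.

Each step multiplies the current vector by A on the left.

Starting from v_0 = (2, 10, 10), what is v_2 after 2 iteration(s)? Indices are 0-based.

v_2 = (10, 4, 9)

v_0 = (2, 10, 10).
v_1 = A·v_0 = (5, 9, 5).
v_2 = A·v_1 = (10, 4, 9).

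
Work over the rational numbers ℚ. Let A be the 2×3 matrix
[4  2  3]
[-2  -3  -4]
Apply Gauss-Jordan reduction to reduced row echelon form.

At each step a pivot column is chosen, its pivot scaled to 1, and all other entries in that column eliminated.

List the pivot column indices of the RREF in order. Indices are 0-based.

step 1: normalize row 0 (÷4) = (1, 1/2, 3/4)
  row 1: subtract -2×row0 = (0, -2, -5/2)
step 2: normalize row 1 (÷-2) = (0, 1, 5/4)
  row 0: subtract 1/2×row1 = (1, 0, 1/8)

pivot columns: 0, 1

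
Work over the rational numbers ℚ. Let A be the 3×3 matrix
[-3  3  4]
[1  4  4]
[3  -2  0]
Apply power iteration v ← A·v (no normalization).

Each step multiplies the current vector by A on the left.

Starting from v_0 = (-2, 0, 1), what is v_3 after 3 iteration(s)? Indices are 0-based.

v_0 = (-2, 0, 1).
v_1 = A·v_0 = (10, 2, -6).
v_2 = A·v_1 = (-48, -6, 26).
v_3 = A·v_2 = (230, 32, -132).

v_3 = (230, 32, -132)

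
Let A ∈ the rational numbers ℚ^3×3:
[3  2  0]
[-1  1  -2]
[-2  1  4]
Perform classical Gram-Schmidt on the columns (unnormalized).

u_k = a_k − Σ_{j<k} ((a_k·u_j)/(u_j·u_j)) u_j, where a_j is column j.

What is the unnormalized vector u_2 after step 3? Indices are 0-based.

u_2 = (34/75, -238/75, 34/15)

Step 1: u_0 = a_0 = (3, -1, -2).
Step 2: u_1 = a_1 − (3/14)·u_0 = (19/14, 17/14, 10/7).
Step 3: u_2 = a_2 − (-3/7)·u_0 − (46/75)·u_1 = (34/75, -238/75, 34/15).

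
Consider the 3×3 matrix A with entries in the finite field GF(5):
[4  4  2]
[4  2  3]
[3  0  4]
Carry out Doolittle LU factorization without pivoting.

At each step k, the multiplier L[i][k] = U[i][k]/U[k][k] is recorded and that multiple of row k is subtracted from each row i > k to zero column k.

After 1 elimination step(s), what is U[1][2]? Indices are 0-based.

[col 0] pivot 4
  R1 -= 1*R0 → (0, 3, 1)  (L[1][0] := 1)
  R2 -= 2*R0 → (0, 2, 0)  (L[2][0] := 2)

U[1][2] = 1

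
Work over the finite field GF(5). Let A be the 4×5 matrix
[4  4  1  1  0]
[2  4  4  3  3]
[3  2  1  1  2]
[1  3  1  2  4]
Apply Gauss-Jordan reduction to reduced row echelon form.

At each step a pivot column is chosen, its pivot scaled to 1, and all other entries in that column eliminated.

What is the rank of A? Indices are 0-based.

rank = 4

step 1: normalize row 0 (÷4) = (1, 1, 4, 4, 0)
  row 1: subtract 2×row0 = (0, 2, 1, 0, 3)
  row 2: subtract 3×row0 = (0, 4, 4, 4, 2)
  row 3: subtract 1×row0 = (0, 2, 2, 3, 4)
step 2: normalize row 1 (÷2) = (0, 1, 3, 0, 4)
  row 0: subtract 1×row1 = (1, 0, 1, 4, 1)
  row 2: subtract 4×row1 = (0, 0, 2, 4, 1)
  row 3: subtract 2×row1 = (0, 0, 1, 3, 1)
step 3: normalize row 2 (÷2) = (0, 0, 1, 2, 3)
  row 0: subtract 1×row2 = (1, 0, 0, 2, 3)
  row 1: subtract 3×row2 = (0, 1, 0, 4, 0)
  row 3: subtract 1×row2 = (0, 0, 0, 1, 3)
step 4: normalize row 3 (÷1) = (0, 0, 0, 1, 3)
  row 0: subtract 2×row3 = (1, 0, 0, 0, 2)
  row 1: subtract 4×row3 = (0, 1, 0, 0, 3)
  row 2: subtract 2×row3 = (0, 0, 1, 0, 2)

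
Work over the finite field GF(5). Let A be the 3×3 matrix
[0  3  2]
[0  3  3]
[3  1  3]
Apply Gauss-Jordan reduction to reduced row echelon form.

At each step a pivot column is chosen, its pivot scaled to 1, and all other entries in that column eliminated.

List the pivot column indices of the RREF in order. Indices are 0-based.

pivot columns: 0, 1, 2

pivot(0,0): swap R0↔R2
pivot(0,0)=3: scale R0 → (1, 2, 1)
pivot(1,1)=3: scale R1 → (0, 1, 1)
  clear (0,1): R0 −= (2)R1 → (1, 0, 4)
  clear (2,1): R2 −= (3)R1 → (0, 0, 4)
pivot(2,2)=4: scale R2 → (0, 0, 1)
  clear (0,2): R0 −= (4)R2 → (1, 0, 0)
  clear (1,2): R1 −= (1)R2 → (0, 1, 0)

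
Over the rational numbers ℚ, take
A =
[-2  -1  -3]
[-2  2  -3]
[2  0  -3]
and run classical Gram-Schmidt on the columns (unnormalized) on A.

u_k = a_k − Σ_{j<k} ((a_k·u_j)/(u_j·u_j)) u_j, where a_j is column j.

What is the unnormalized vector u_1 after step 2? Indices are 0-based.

Step 1: u_0 = a_0 = (-2, -2, 2).
Step 2: u_1 = a_1 − (-1/6)·u_0 = (-4/3, 5/3, 1/3).

u_1 = (-4/3, 5/3, 1/3)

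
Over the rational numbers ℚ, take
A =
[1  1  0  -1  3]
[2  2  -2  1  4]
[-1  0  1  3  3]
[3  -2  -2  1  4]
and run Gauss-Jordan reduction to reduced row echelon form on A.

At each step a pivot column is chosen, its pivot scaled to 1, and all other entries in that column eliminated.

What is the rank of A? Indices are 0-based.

step 1: normalize row 0 (÷1) = (1, 1, 0, -1, 3)
  row 1: subtract 2×row0 = (0, 0, -2, 3, -2)
  row 2: subtract -1×row0 = (0, 1, 1, 2, 6)
  row 3: subtract 3×row0 = (0, -5, -2, 4, -5)
step 2: exchange rows 1,2
step 2: normalize row 1 (÷1) = (0, 1, 1, 2, 6)
  row 0: subtract 1×row1 = (1, 0, -1, -3, -3)
  row 3: subtract -5×row1 = (0, 0, 3, 14, 25)
step 3: normalize row 2 (÷-2) = (0, 0, 1, -3/2, 1)
  row 0: subtract -1×row2 = (1, 0, 0, -9/2, -2)
  row 1: subtract 1×row2 = (0, 1, 0, 7/2, 5)
  row 3: subtract 3×row2 = (0, 0, 0, 37/2, 22)
step 4: normalize row 3 (÷37/2) = (0, 0, 0, 1, 44/37)
  row 0: subtract -9/2×row3 = (1, 0, 0, 0, 124/37)
  row 1: subtract 7/2×row3 = (0, 1, 0, 0, 31/37)
  row 2: subtract -3/2×row3 = (0, 0, 1, 0, 103/37)

rank = 4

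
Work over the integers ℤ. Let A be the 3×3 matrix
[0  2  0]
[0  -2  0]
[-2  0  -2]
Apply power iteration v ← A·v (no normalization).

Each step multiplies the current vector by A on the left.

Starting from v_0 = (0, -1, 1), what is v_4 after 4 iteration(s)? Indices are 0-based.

v_0 = (0, -1, 1).
v_1 = A·v_0 = (-2, 2, -2).
v_2 = A·v_1 = (4, -4, 8).
v_3 = A·v_2 = (-8, 8, -24).
v_4 = A·v_3 = (16, -16, 64).

v_4 = (16, -16, 64)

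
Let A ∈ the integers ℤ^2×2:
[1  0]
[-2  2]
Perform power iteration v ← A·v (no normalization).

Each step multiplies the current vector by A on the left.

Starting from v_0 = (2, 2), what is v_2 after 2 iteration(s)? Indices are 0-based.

v_0 = (2, 2).
v_1 = A·v_0 = (2, 0).
v_2 = A·v_1 = (2, -4).

v_2 = (2, -4)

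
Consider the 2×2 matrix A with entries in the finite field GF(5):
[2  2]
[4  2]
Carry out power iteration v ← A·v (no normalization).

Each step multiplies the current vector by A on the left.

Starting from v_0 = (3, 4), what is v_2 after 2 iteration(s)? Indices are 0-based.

v_2 = (3, 1)

v_0 = (3, 4).
v_1 = A·v_0 = (4, 0).
v_2 = A·v_1 = (3, 1).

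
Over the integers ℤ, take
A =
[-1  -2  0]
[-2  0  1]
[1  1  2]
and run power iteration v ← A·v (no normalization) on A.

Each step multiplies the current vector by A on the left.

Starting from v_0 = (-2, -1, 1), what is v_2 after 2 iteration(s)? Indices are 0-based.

v_0 = (-2, -1, 1).
v_1 = A·v_0 = (4, 5, -1).
v_2 = A·v_1 = (-14, -9, 7).

v_2 = (-14, -9, 7)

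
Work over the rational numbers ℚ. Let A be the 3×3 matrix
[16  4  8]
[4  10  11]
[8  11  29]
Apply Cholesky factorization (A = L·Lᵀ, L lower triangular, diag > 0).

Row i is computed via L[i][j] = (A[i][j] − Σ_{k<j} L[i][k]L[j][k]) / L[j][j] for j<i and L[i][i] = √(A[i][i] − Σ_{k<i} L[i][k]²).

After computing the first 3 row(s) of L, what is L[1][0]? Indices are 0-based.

Step 1: L[0][0] = √(16) = 4.
  L[1][0] = (4) / L[0][0] = 1.
Step 2: L[1][1] = √(9) = 3.
  L[2][0] = (8) / L[0][0] = 2.
  L[2][1] = (9) / L[1][1] = 3.
Step 3: L[2][2] = √(16) = 4.

L[1][0] = 1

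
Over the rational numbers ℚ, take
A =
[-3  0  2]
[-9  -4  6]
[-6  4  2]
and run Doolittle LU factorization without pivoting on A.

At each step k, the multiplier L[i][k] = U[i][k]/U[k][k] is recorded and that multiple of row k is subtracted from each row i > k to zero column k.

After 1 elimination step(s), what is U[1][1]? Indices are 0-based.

Step 1: pivot at (0,0) is -3.
  row1 ← row1 − (3)·row0  ⇒  L[1][0]=3, U row1=(0, -4, 0)
  row2 ← row2 − (2)·row0  ⇒  L[2][0]=2, U row2=(0, 4, -2)

U[1][1] = -4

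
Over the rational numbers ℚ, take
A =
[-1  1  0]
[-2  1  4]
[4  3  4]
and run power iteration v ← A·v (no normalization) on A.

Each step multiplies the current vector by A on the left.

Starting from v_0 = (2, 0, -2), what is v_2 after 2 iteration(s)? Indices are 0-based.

v_0 = (2, 0, -2).
v_1 = A·v_0 = (-2, -12, 0).
v_2 = A·v_1 = (-10, -8, -44).

v_2 = (-10, -8, -44)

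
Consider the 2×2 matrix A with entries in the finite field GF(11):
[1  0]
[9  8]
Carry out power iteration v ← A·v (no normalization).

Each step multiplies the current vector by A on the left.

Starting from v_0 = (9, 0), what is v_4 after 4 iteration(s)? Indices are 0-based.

v_4 = (9, 8)

v_0 = (9, 0).
v_1 = A·v_0 = (9, 4).
v_2 = A·v_1 = (9, 3).
v_3 = A·v_2 = (9, 6).
v_4 = A·v_3 = (9, 8).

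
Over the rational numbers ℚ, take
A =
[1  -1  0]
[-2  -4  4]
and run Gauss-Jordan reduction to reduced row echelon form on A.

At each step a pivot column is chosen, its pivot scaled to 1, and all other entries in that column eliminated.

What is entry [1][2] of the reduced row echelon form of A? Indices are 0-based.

pivot(0,0)=1: scale R0 → (1, -1, 0)
  clear (1,0): R1 −= (-2)R0 → (0, -6, 4)
pivot(1,1)=-6: scale R1 → (0, 1, -2/3)
  clear (0,1): R0 −= (-1)R1 → (1, 0, -2/3)

M[1][2] = -2/3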